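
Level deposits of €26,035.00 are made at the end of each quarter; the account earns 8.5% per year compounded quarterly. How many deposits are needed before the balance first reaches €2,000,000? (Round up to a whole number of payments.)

Periodic rate r = 0.085/4 per quarter; n is counted in quarters.
Ordinary annuity FV: 2,000,000 = 26,035 × [((1+r)^n − 1)/r].
(1+r)^n = 1 + 2,000,000 × r / 26,035, so n = ln(1 + 2,000,000·r/26,035) / ln(1+r) = 46.03.
Round up to a whole number of payments: n = 47.

47 payments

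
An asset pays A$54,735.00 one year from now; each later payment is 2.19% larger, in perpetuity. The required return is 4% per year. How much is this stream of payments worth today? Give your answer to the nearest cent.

A$3,024,033.15

Periodic rate r = 0.04 per year.
Growing perpetuity (Gordon): PV = PMT₁ / (r − g) = 54,735 / (r − 0.0219) = A$3,024,033.15.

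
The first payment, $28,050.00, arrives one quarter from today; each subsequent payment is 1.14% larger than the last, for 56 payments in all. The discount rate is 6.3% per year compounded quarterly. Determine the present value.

$1,377,595.52

Periodic rate r = 0.063/4 per quarter; n is counted in quarters.
Growing ordinary annuity: PV = PMT₁ × [1 − ((1+g)/(1+r))^n] / (r − g) = 28,050 × [1 − ((1+0.0114)/(1+r))^56] / (r − 0.0114) = $1,377,595.52.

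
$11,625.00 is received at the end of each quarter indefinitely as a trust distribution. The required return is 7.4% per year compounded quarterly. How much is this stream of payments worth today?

$628,378.38

Periodic rate r = 0.074/4 per quarter.
Level perpetuity: PV = PMT / r = 11,625 / (0.074/4) = $628,378.38.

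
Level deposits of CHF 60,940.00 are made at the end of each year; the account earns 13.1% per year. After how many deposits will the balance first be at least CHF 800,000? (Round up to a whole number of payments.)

Periodic rate r = 0.131 per year.
Ordinary annuity FV: 800,000 = 60,940 × [((1+r)^n − 1)/r].
(1+r)^n = 1 + 800,000 × r / 60,940, so n = ln(1 + 800,000·r/60,940) / ln(1+r) = 8.13.
Round up to a whole number of payments: n = 9.

9 payments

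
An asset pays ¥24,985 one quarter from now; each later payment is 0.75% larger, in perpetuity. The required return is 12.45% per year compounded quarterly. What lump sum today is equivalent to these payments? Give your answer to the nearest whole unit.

¥1,057,566

Periodic rate r = 0.1245/4 per quarter.
Growing perpetuity (Gordon): PV = PMT₁ / (r − g) = 24,985 / (r − 0.0075) = ¥1,057,566.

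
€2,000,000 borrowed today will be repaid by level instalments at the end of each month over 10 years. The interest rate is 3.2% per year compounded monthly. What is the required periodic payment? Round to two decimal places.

€19,497.34

Level ordinary annuity; solve PV = PMT × [(1 − (1+r)^−n)/r] for PMT.
Periodic rate r = 0.032/12 per month; n is counted in months.
With n = 120: PMT = 2,000,000 / ([(1 − (1+r)^−n)/r]) = €19,497.34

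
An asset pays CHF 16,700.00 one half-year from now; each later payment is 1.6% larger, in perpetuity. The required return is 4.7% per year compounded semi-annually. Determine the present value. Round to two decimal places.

Periodic rate r = 0.047/2 per half-year.
Growing perpetuity (Gordon): PV = PMT₁ / (r − g) = 16,700 / (r − 0.016) = CHF 2,226,666.67.

CHF 2,226,666.67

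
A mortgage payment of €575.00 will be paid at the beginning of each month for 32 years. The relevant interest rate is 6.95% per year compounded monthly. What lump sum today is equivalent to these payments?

€88,984.12

This is an annuity due: 384 payments of €575.00 at the beginning of each month.
Periodic rate r = 0.0695/12 per month; n is counted in months.
PV = PMT × [(1 − (1+r)^−n)/r] × (1+r) = 575 × [1 − (1+r)^−384] / r × (1+r) = €88,984.12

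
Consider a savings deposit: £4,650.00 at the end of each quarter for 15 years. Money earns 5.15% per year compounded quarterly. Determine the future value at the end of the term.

This is an ordinary annuity: 60 deposits of £4,650.00 at the end of each quarter.
Periodic rate r = 0.0515/4 per quarter; n is counted in quarters.
FV = PMT × [((1+r)^n − 1)/r] = 4,650 × [(1+r)^60 − 1] / r = £416,973.32

£416,973.32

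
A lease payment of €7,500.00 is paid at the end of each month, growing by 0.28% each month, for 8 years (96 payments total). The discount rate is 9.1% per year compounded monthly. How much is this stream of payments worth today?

Periodic rate r = 0.091/12 per month; n is counted in months.
Growing ordinary annuity: PV = PMT₁ × [1 − ((1+g)/(1+r))^n] / (r − g) = 7,500 × [1 − ((1+0.0028)/(1+r))^96] / (r − 0.0028) = €574,983.16.

€574,983.16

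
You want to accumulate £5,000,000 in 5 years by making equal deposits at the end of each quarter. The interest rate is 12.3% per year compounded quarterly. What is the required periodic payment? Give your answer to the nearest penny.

Level ordinary annuity; solve FV = PMT × [((1+r)^n − 1)/r] for PMT.
Periodic rate r = 0.123/4 per quarter; n is counted in quarters.
With n = 20: PMT = 5,000,000 / ([((1+r)^n − 1)/r]) = £184,663.26

£184,663.26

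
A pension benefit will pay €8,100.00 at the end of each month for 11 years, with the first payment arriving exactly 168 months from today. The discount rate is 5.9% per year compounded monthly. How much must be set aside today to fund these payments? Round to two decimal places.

€346,138.82

Ordinary annuity of 132 payments, first payment at period 168.
Periodic rate r = 0.059/12 per month; n is counted in months.
The ordinary-annuity PV formula values the stream one period before the first payment (period 167); discount that back 167 periods:
PV₀ = 8,100 × [1 − (1+r)^−132] / r × (1+r)^−167 = €346,138.82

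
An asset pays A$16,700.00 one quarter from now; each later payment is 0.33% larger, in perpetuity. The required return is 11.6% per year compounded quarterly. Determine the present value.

Periodic rate r = 0.116/4 per quarter.
Growing perpetuity (Gordon): PV = PMT₁ / (r − g) = 16,700 / (r − 0.0033) = A$649,805.45.

A$649,805.45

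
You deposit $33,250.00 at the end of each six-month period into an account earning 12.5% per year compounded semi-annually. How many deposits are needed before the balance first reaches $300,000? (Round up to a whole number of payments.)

8 payments

Periodic rate r = 0.125/2 per half-year; n is counted in half-years.
Ordinary annuity FV: 300,000 = 33,250 × [((1+r)^n − 1)/r].
(1+r)^n = 1 + 300,000 × r / 33,250, so n = ln(1 + 300,000·r/33,250) / ln(1+r) = 7.38.
Round up to a whole number of payments: n = 8.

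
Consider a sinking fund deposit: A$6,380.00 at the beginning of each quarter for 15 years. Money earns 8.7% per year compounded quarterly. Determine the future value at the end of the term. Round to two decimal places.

This is an annuity due: 60 deposits of A$6,380.00 at the beginning of each quarter.
Periodic rate r = 0.087/4 per quarter; n is counted in quarters.
FV = PMT × [((1+r)^n − 1)/r] × (1+r) = 6,380 × [(1+r)^60 − 1] / r × (1+r) = A$790,182.13

A$790,182.13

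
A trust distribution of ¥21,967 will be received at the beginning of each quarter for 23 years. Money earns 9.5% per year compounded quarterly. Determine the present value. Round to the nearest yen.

¥837,633

This is an annuity due: 92 payments of ¥21,967 at the beginning of each quarter.
Periodic rate r = 0.095/4 per quarter; n is counted in quarters.
PV = PMT × [(1 − (1+r)^−n)/r] × (1+r) = 21,967 × [1 − (1+r)^−92] / r × (1+r) = ¥837,633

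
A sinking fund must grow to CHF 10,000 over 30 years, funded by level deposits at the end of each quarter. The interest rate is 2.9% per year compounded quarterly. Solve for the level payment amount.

CHF 52.56

Level ordinary annuity; solve FV = PMT × [((1+r)^n − 1)/r] for PMT.
Periodic rate r = 0.029/4 per quarter; n is counted in quarters.
With n = 120: PMT = 10,000 / ([((1+r)^n − 1)/r]) = CHF 52.56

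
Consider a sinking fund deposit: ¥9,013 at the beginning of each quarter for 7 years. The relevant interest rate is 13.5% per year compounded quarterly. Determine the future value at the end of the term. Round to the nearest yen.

This is an annuity due: 28 deposits of ¥9,013 at the beginning of each quarter.
Periodic rate r = 0.135/4 per quarter; n is counted in quarters.
FV = PMT × [((1+r)^n − 1)/r] × (1+r) = 9,013 × [(1+r)^28 − 1] / r × (1+r) = ¥423,207

¥423,207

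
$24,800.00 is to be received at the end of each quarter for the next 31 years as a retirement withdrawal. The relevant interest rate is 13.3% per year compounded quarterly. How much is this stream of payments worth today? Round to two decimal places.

This is an ordinary annuity: 124 payments of $24,800.00 at the end of each quarter.
Periodic rate r = 0.133/4 per quarter; n is counted in quarters.
PV = PMT × [(1 − (1+r)^−n)/r] = 24,800 × [1 − (1+r)^−124] / r = $732,946.86

$732,946.86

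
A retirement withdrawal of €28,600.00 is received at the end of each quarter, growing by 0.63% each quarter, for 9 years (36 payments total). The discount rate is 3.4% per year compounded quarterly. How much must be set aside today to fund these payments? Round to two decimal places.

Periodic rate r = 0.034/4 per quarter; n is counted in quarters.
Growing ordinary annuity: PV = PMT₁ × [1 − ((1+g)/(1+r))^n] / (r − g) = 28,600 × [1 − ((1+0.0063)/(1+r))^36] / (r − 0.0063) = €982,894.40.

€982,894.40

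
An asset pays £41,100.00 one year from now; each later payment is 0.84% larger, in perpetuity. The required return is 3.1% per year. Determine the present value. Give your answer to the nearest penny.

£1,818,584.07

Periodic rate r = 0.031 per year.
Growing perpetuity (Gordon): PV = PMT₁ / (r − g) = 41,100 / (r − 0.0084) = £1,818,584.07.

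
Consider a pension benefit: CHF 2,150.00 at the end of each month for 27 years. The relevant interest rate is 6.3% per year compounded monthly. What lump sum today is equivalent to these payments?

This is an ordinary annuity: 324 payments of CHF 2,150.00 at the end of each month.
Periodic rate r = 0.063/12 per month; n is counted in months.
PV = PMT × [(1 − (1+r)^−n)/r] = 2,150 × [1 − (1+r)^−324] / r = CHF 334,452.04

CHF 334,452.04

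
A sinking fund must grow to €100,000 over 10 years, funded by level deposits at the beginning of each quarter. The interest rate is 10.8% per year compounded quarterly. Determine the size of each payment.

Level annuity due; solve FV = PMT × [((1+r)^n − 1)/r] × (1+r) for PMT.
Periodic rate r = 0.108/4 per quarter; n is counted in quarters.
With n = 40: PMT = 100,000 / ([((1+r)^n − 1)/r] × (1+r)) = €1,381.65

€1,381.65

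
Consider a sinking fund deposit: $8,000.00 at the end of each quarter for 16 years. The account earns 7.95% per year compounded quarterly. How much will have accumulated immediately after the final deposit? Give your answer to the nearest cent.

This is an ordinary annuity: 64 deposits of $8,000.00 at the end of each quarter.
Periodic rate r = 0.0795/4 per quarter; n is counted in quarters.
FV = PMT × [((1+r)^n − 1)/r] = 8,000 × [(1+r)^64 − 1] / r = $1,015,847.31

$1,015,847.31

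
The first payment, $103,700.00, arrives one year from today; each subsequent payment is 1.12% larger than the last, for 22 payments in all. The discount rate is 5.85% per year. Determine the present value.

$1,390,463.58

Periodic rate r = 0.0585 per year.
Growing ordinary annuity: PV = PMT₁ × [1 − ((1+g)/(1+r))^n] / (r − g) = 103,700 × [1 − ((1+0.0112)/(1+r))^22] / (r − 0.0112) = $1,390,463.58.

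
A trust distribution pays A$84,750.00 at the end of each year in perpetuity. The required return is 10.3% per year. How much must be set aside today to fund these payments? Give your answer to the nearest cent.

Periodic rate r = 0.103 per year.
Level perpetuity: PV = PMT / r = 84,750 / (0.103) = A$822,815.53.

A$822,815.53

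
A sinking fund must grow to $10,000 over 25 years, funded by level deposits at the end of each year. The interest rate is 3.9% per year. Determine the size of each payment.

Level ordinary annuity; solve FV = PMT × [((1+r)^n − 1)/r] for PMT.
Periodic rate r = 0.039 per year.
With n = 25: PMT = 10,000 / ([((1+r)^n − 1)/r]) = $243.37

$243.37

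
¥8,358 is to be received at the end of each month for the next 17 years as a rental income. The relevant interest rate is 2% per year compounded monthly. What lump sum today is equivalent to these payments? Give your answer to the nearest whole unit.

¥1,444,404

This is an ordinary annuity: 204 payments of ¥8,358 at the end of each month.
Periodic rate r = 0.02/12 per month; n is counted in months.
PV = PMT × [(1 − (1+r)^−n)/r] = 8,358 × [1 − (1+r)^−204] / r = ¥1,444,404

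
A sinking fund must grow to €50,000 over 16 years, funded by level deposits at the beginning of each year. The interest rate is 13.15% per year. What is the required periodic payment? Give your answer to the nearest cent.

€934.38

Level annuity due; solve FV = PMT × [((1+r)^n − 1)/r] × (1+r) for PMT.
Periodic rate r = 0.1315 per year.
With n = 16: PMT = 50,000 / ([((1+r)^n − 1)/r] × (1+r)) = €934.38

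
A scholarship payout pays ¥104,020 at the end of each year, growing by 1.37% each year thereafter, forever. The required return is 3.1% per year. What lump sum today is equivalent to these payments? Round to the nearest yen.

Periodic rate r = 0.031 per year.
Growing perpetuity (Gordon): PV = PMT₁ / (r − g) = 104,020 / (r − 0.0137) = ¥6,012,717.

¥6,012,717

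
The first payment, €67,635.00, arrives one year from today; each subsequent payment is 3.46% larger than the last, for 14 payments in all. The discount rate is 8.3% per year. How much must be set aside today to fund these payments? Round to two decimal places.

€660,629.64

Periodic rate r = 0.083 per year.
Growing ordinary annuity: PV = PMT₁ × [1 − ((1+g)/(1+r))^n] / (r − g) = 67,635 × [1 − ((1+0.0346)/(1+r))^14] / (r − 0.0346) = €660,629.64.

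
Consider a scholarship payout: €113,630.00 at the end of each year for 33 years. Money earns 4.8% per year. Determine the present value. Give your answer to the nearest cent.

€1,863,408.97

This is an ordinary annuity: 33 payments of €113,630.00 at the end of each year.
Periodic rate r = 0.048 per year.
PV = PMT × [(1 − (1+r)^−n)/r] = 113,630 × [1 − (1+r)^−33] / r = €1,863,408.97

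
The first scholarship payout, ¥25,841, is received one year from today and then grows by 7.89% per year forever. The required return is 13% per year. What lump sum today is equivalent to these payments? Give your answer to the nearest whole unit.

Periodic rate r = 0.13 per year.
Growing perpetuity (Gordon): PV = PMT₁ / (r − g) = 25,841 / (r − 0.0789) = ¥505,695.

¥505,695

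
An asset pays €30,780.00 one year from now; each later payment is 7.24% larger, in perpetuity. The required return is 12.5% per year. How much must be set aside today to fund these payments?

€585,171.10

Periodic rate r = 0.125 per year.
Growing perpetuity (Gordon): PV = PMT₁ / (r − g) = 30,780 / (r − 0.0724) = €585,171.10.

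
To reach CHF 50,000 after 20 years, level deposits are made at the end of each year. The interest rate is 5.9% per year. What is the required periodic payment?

CHF 1,373.91

Level ordinary annuity; solve FV = PMT × [((1+r)^n − 1)/r] for PMT.
Periodic rate r = 0.059 per year.
With n = 20: PMT = 50,000 / ([((1+r)^n − 1)/r]) = CHF 1,373.91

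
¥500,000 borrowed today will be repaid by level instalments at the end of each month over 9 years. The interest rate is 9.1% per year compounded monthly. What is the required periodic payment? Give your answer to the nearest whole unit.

Level ordinary annuity; solve PV = PMT × [(1 − (1+r)^−n)/r] for PMT.
Periodic rate r = 0.091/12 per month; n is counted in months.
With n = 108: PMT = 500,000 / ([(1 − (1+r)^−n)/r]) = ¥6,798

¥6,798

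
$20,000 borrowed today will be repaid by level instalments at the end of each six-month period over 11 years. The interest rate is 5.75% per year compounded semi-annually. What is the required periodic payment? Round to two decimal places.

Level ordinary annuity; solve PV = PMT × [(1 − (1+r)^−n)/r] for PMT.
Periodic rate r = 0.0575/2 per half-year; n is counted in half-years.
With n = 22: PMT = 20,000 / ([(1 − (1+r)^−n)/r]) = $1,239.29

$1,239.29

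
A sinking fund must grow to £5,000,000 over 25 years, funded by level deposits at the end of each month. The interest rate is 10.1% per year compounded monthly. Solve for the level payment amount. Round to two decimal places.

Level ordinary annuity; solve FV = PMT × [((1+r)^n − 1)/r] for PMT.
Periodic rate r = 0.101/12 per month; n is counted in months.
With n = 300: PMT = 5,000,000 / ([((1+r)^n − 1)/r]) = £3,704.65

£3,704.65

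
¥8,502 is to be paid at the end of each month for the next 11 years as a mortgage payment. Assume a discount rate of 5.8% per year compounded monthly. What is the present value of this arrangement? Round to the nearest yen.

¥828,223

This is an ordinary annuity: 132 payments of ¥8,502 at the end of each month.
Periodic rate r = 0.058/12 per month; n is counted in months.
PV = PMT × [(1 − (1+r)^−n)/r] = 8,502 × [1 − (1+r)^−132] / r = ¥828,223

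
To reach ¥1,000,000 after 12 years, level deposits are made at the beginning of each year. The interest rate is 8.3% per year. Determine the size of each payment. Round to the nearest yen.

¥47,798

Level annuity due; solve FV = PMT × [((1+r)^n − 1)/r] × (1+r) for PMT.
Periodic rate r = 0.083 per year.
With n = 12: PMT = 1,000,000 / ([((1+r)^n − 1)/r] × (1+r)) = ¥47,798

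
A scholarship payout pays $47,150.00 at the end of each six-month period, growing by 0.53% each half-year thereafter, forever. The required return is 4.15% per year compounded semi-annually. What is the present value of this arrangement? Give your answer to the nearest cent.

$3,051,779.94

Periodic rate r = 0.0415/2 per half-year.
Growing perpetuity (Gordon): PV = PMT₁ / (r − g) = 47,150 / (r − 0.0053) = $3,051,779.94.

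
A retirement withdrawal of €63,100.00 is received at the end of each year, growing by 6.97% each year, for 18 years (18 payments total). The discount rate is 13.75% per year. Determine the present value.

Periodic rate r = 0.1375 per year.
Growing ordinary annuity: PV = PMT₁ × [1 − ((1+g)/(1+r))^n] / (r − g) = 63,100 × [1 − ((1+0.0697)/(1+r))^18] / (r − 0.0697) = €622,792.22.

€622,792.22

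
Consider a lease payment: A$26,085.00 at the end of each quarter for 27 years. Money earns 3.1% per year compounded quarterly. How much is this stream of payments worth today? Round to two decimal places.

This is an ordinary annuity: 108 payments of A$26,085.00 at the end of each quarter.
Periodic rate r = 0.031/4 per quarter; n is counted in quarters.
PV = PMT × [(1 − (1+r)^−n)/r] = 26,085 × [1 − (1+r)^−108] / r = A$1,903,676.41

A$1,903,676.41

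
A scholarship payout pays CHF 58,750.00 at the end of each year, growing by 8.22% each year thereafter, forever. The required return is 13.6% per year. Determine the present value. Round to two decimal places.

Periodic rate r = 0.136 per year.
Growing perpetuity (Gordon): PV = PMT₁ / (r − g) = 58,750 / (r − 0.0822) = CHF 1,092,007.43.

CHF 1,092,007.43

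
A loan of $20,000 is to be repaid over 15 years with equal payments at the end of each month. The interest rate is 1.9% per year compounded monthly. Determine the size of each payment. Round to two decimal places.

$127.78

Level ordinary annuity; solve PV = PMT × [(1 − (1+r)^−n)/r] for PMT.
Periodic rate r = 0.019/12 per month; n is counted in months.
With n = 180: PMT = 20,000 / ([(1 − (1+r)^−n)/r]) = $127.78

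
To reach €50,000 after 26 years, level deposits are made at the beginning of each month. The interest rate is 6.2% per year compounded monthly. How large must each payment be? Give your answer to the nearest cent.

€64.38

Level annuity due; solve FV = PMT × [((1+r)^n − 1)/r] × (1+r) for PMT.
Periodic rate r = 0.062/12 per month; n is counted in months.
With n = 312: PMT = 50,000 / ([((1+r)^n − 1)/r] × (1+r)) = €64.38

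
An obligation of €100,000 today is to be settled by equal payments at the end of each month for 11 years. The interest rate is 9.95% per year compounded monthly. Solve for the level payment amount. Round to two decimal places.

Level ordinary annuity; solve PV = PMT × [(1 − (1+r)^−n)/r] for PMT.
Periodic rate r = 0.0995/12 per month; n is counted in months.
With n = 132: PMT = 100,000 / ([(1 − (1+r)^−n)/r]) = €1,249.16

€1,249.16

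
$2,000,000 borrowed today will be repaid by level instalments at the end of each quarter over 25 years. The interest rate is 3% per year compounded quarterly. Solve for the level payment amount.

Level ordinary annuity; solve PV = PMT × [(1 − (1+r)^−n)/r] for PMT.
Periodic rate r = 0.03/4 per quarter; n is counted in quarters.
With n = 100: PMT = 2,000,000 / ([(1 − (1+r)^−n)/r]) = $28,500.33

$28,500.33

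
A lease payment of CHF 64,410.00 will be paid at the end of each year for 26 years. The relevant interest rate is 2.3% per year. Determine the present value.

CHF 1,249,980.42

This is an ordinary annuity: 26 payments of CHF 64,410.00 at the end of each year.
Periodic rate r = 0.023 per year.
PV = PMT × [(1 − (1+r)^−n)/r] = 64,410 × [1 − (1+r)^−26] / r = CHF 1,249,980.42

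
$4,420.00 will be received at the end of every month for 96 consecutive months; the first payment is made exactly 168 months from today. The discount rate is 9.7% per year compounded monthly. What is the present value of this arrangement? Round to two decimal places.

$76,730.26

Ordinary annuity of 96 payments, first payment at period 168.
Periodic rate r = 0.097/12 per month; n is counted in months.
The ordinary-annuity PV formula values the stream one period before the first payment (period 167); discount that back 167 periods:
PV₀ = 4,420 × [1 − (1+r)^−96] / r × (1+r)^−167 = $76,730.26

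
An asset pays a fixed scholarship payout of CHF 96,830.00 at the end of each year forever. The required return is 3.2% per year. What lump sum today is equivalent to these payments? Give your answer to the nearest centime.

Periodic rate r = 0.032 per year.
Level perpetuity: PV = PMT / r = 96,830 / (0.032) = CHF 3,025,937.50.

CHF 3,025,937.50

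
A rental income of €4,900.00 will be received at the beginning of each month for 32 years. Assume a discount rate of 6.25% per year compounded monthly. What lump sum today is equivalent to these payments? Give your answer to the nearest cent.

€817,047.40

This is an annuity due: 384 payments of €4,900.00 at the beginning of each month.
Periodic rate r = 0.0625/12 per month; n is counted in months.
PV = PMT × [(1 − (1+r)^−n)/r] × (1+r) = 4,900 × [1 − (1+r)^−384] / r × (1+r) = €817,047.40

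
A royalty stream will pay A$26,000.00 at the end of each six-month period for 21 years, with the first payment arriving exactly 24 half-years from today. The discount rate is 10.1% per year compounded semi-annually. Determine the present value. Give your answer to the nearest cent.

Ordinary annuity of 42 payments, first payment at period 24.
Periodic rate r = 0.101/2 per half-year; n is counted in half-years.
The ordinary-annuity PV formula values the stream one period before the first payment (period 23); discount that back 23 periods:
PV₀ = 26,000 × [1 − (1+r)^−42] / r × (1+r)^−23 = A$144,857.32

A$144,857.32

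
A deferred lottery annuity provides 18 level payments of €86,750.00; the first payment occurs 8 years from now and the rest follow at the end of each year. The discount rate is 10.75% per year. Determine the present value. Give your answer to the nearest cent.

Ordinary annuity of 18 payments, first payment at period 8.
Periodic rate r = 0.1075 per year.
The ordinary-annuity PV formula values the stream one period before the first payment (period 7); discount that back 7 periods:
PV₀ = 86,750 × [1 − (1+r)^−18] / r × (1+r)^−7 = €332,026.11

€332,026.11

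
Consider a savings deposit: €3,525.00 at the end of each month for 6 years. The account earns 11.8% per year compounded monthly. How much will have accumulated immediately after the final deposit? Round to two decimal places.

€366,690.55

This is an ordinary annuity: 72 deposits of €3,525.00 at the end of each month.
Periodic rate r = 0.118/12 per month; n is counted in months.
FV = PMT × [((1+r)^n − 1)/r] = 3,525 × [(1+r)^72 − 1] / r = €366,690.55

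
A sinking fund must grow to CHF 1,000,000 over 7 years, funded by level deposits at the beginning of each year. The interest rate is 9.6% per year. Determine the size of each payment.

Level annuity due; solve FV = PMT × [((1+r)^n − 1)/r] × (1+r) for PMT.
Periodic rate r = 0.096 per year.
With n = 7: PMT = 1,000,000 / ([((1+r)^n − 1)/r] × (1+r)) = CHF 97,361.33

CHF 97,361.33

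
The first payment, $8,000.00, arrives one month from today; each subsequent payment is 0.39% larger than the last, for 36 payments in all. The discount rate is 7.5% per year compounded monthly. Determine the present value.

Periodic rate r = 0.075/12 per month; n is counted in months.
Growing ordinary annuity: PV = PMT₁ × [1 − ((1+g)/(1+r))^n] / (r − g) = 8,000 × [1 − ((1+0.0039)/(1+r))^36] / (r − 0.0039) = $274,817.58.

$274,817.58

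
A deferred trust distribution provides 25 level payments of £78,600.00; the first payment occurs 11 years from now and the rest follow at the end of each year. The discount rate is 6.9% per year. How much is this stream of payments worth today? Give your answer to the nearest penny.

£474,272.30

Ordinary annuity of 25 payments, first payment at period 11.
Periodic rate r = 0.069 per year.
The ordinary-annuity PV formula values the stream one period before the first payment (period 10); discount that back 10 periods:
PV₀ = 78,600 × [1 − (1+r)^−25] / r × (1+r)^−10 = £474,272.30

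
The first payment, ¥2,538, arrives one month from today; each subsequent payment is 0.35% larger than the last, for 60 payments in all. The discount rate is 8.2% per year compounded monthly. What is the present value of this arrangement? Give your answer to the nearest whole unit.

¥137,377

Periodic rate r = 0.082/12 per month; n is counted in months.
Growing ordinary annuity: PV = PMT₁ × [1 − ((1+g)/(1+r))^n] / (r − g) = 2,538 × [1 − ((1+0.0035)/(1+r))^60] / (r − 0.0035) = ¥137,377.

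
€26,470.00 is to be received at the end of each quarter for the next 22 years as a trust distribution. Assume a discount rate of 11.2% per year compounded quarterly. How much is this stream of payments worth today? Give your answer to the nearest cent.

€862,142.10

This is an ordinary annuity: 88 payments of €26,470.00 at the end of each quarter.
Periodic rate r = 0.112/4 per quarter; n is counted in quarters.
PV = PMT × [(1 − (1+r)^−n)/r] = 26,470 × [1 − (1+r)^−88] / r = €862,142.10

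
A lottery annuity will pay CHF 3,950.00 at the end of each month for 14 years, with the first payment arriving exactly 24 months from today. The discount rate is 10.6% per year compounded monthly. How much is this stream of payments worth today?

Ordinary annuity of 168 payments, first payment at period 24.
Periodic rate r = 0.106/12 per month; n is counted in months.
The ordinary-annuity PV formula values the stream one period before the first payment (period 23); discount that back 23 periods:
PV₀ = 3,950 × [1 − (1+r)^−168] / r × (1+r)^−23 = CHF 281,918.93

CHF 281,918.93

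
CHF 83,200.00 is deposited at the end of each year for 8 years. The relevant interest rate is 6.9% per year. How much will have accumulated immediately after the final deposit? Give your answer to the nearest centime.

This is an ordinary annuity: 8 deposits of CHF 83,200.00 at the end of each year.
Periodic rate r = 0.069 per year.
FV = PMT × [((1+r)^n − 1)/r] = 83,200 × [(1+r)^8 − 1] / r = CHF 850,547.41

CHF 850,547.41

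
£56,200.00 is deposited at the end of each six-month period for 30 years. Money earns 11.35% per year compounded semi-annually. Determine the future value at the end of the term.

£26,180,705.23

This is an ordinary annuity: 60 deposits of £56,200.00 at the end of each six-month period.
Periodic rate r = 0.1135/2 per half-year; n is counted in half-years.
FV = PMT × [((1+r)^n − 1)/r] = 56,200 × [(1+r)^60 − 1] / r = £26,180,705.23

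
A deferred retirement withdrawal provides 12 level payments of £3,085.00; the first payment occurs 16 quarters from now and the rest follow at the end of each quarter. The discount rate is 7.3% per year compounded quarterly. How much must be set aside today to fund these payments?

£25,142.73

Ordinary annuity of 12 payments, first payment at period 16.
Periodic rate r = 0.073/4 per quarter; n is counted in quarters.
The ordinary-annuity PV formula values the stream one period before the first payment (period 15); discount that back 15 periods:
PV₀ = 3,085 × [1 − (1+r)^−12] / r × (1+r)^−15 = £25,142.73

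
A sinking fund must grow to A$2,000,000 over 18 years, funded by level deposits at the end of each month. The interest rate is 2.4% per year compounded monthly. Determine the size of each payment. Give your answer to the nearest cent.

Level ordinary annuity; solve FV = PMT × [((1+r)^n − 1)/r] for PMT.
Periodic rate r = 0.024/12 per month; n is counted in months.
With n = 216: PMT = 2,000,000 / ([((1+r)^n − 1)/r]) = A$7,411.93

A$7,411.93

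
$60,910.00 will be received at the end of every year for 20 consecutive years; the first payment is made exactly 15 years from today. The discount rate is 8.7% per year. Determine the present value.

Ordinary annuity of 20 payments, first payment at period 15.
Periodic rate r = 0.087 per year.
The ordinary-annuity PV formula values the stream one period before the first payment (period 14); discount that back 14 periods:
PV₀ = 60,910 × [1 − (1+r)^−20] / r × (1+r)^−14 = $176,693.89

$176,693.89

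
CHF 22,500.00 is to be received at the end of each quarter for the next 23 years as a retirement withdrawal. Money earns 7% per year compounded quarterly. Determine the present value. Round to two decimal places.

CHF 1,025,112.12

This is an ordinary annuity: 92 payments of CHF 22,500.00 at the end of each quarter.
Periodic rate r = 0.07/4 per quarter; n is counted in quarters.
PV = PMT × [(1 − (1+r)^−n)/r] = 22,500 × [1 − (1+r)^−92] / r = CHF 1,025,112.12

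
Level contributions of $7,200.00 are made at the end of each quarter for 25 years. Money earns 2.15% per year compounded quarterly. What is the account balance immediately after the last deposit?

$950,078.73

This is an ordinary annuity: 100 deposits of $7,200.00 at the end of each quarter.
Periodic rate r = 0.0215/4 per quarter; n is counted in quarters.
FV = PMT × [((1+r)^n − 1)/r] = 7,200 × [(1+r)^100 − 1] / r = $950,078.73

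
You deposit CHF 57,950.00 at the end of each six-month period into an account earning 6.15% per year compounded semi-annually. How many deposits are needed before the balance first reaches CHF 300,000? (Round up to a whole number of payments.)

5 payments

Periodic rate r = 0.0615/2 per half-year; n is counted in half-years.
Ordinary annuity FV: 300,000 = 57,950 × [((1+r)^n − 1)/r].
(1+r)^n = 1 + 300,000 × r / 57,950, so n = ln(1 + 300,000·r/57,950) / ln(1+r) = 4.88.
Round up to a whole number of payments: n = 5.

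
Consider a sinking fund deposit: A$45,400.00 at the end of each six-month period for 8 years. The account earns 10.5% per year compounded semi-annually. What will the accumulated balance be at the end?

This is an ordinary annuity: 16 deposits of A$45,400.00 at the end of each six-month period.
Periodic rate r = 0.105/2 per half-year; n is counted in half-years.
FV = PMT × [((1+r)^n − 1)/r] = 45,400 × [(1+r)^16 − 1] / r = A$1,096,114.50

A$1,096,114.50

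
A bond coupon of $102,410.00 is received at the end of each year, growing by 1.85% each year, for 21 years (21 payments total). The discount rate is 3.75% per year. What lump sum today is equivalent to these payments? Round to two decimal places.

Periodic rate r = 0.0375 per year.
Growing ordinary annuity: PV = PMT₁ × [1 − ((1+g)/(1+r))^n] / (r − g) = 102,410 × [1 − ((1+0.0185)/(1+r))^21] / (r − 0.0185) = $1,733,881.59.

$1,733,881.59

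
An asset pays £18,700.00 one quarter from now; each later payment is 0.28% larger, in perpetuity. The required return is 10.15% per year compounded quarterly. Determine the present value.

£828,349.94

Periodic rate r = 0.1015/4 per quarter.
Growing perpetuity (Gordon): PV = PMT₁ / (r − g) = 18,700 / (r − 0.0028) = £828,349.94.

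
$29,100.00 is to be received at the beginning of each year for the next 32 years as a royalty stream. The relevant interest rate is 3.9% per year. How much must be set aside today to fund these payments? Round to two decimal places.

$547,352.75

This is an annuity due: 32 payments of $29,100.00 at the beginning of each year.
Periodic rate r = 0.039 per year.
PV = PMT × [(1 − (1+r)^−n)/r] × (1+r) = 29,100 × [1 − (1+r)^−32] / r × (1+r) = $547,352.75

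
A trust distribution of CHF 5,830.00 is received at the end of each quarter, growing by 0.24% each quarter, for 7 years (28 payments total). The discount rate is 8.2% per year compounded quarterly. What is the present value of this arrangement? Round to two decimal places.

Periodic rate r = 0.082/4 per quarter; n is counted in quarters.
Growing ordinary annuity: PV = PMT₁ × [1 − ((1+g)/(1+r))^n] / (r − g) = 5,830 × [1 − ((1+0.0024)/(1+r))^28] / (r − 0.0024) = CHF 126,946.39.

CHF 126,946.39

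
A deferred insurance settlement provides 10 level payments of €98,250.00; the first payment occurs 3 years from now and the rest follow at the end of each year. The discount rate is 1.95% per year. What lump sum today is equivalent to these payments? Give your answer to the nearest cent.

€851,326.75

Ordinary annuity of 10 payments, first payment at period 3.
Periodic rate r = 0.0195 per year.
The ordinary-annuity PV formula values the stream one period before the first payment (period 2); discount that back 2 periods:
PV₀ = 98,250 × [1 − (1+r)^−10] / r × (1+r)^−2 = €851,326.75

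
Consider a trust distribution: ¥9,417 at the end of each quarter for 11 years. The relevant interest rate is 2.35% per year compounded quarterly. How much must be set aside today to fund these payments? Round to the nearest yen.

¥364,188

This is an ordinary annuity: 44 payments of ¥9,417 at the end of each quarter.
Periodic rate r = 0.0235/4 per quarter; n is counted in quarters.
PV = PMT × [(1 − (1+r)^−n)/r] = 9,417 × [1 − (1+r)^−44] / r = ¥364,188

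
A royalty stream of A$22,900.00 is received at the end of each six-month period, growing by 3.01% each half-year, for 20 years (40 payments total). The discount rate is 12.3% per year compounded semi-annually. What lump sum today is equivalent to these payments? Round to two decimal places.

Periodic rate r = 0.123/2 per half-year; n is counted in half-years.
Growing ordinary annuity: PV = PMT₁ × [1 − ((1+g)/(1+r))^n] / (r − g) = 22,900 × [1 − ((1+0.0301)/(1+r))^40] / (r − 0.0301) = A$509,876.75.

A$509,876.75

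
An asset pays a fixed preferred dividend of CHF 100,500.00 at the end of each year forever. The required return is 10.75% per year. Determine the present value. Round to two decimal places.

CHF 934,883.72

Periodic rate r = 0.1075 per year.
Level perpetuity: PV = PMT / r = 100,500 / (0.1075) = CHF 934,883.72.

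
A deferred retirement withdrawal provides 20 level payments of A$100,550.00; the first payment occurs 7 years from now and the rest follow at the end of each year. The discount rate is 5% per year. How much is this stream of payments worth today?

Ordinary annuity of 20 payments, first payment at period 7.
Periodic rate r = 0.05 per year.
The ordinary-annuity PV formula values the stream one period before the first payment (period 6); discount that back 6 periods:
PV₀ = 100,550 × [1 − (1+r)^−20] / r × (1+r)^−6 = A$935,064.04

A$935,064.04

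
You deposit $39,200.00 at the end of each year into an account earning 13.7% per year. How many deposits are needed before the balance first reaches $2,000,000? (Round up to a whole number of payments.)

17 payments

Periodic rate r = 0.137 per year.
Ordinary annuity FV: 2,000,000 = 39,200 × [((1+r)^n − 1)/r].
(1+r)^n = 1 + 2,000,000 × r / 39,200, so n = ln(1 + 2,000,000·r/39,200) / ln(1+r) = 16.19.
Round up to a whole number of payments: n = 17.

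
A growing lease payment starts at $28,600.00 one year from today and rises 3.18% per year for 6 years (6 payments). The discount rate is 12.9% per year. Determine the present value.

$122,799.83

Periodic rate r = 0.129 per year.
Growing ordinary annuity: PV = PMT₁ × [1 − ((1+g)/(1+r))^n] / (r − g) = 28,600 × [1 − ((1+0.0318)/(1+r))^6] / (r − 0.0318) = $122,799.83.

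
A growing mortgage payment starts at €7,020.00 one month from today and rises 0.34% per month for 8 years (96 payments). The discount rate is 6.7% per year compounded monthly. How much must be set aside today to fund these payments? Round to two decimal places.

€605,534.96

Periodic rate r = 0.067/12 per month; n is counted in months.
Growing ordinary annuity: PV = PMT₁ × [1 − ((1+g)/(1+r))^n] / (r − g) = 7,020 × [1 − ((1+0.0034)/(1+r))^96] / (r − 0.0034) = €605,534.96.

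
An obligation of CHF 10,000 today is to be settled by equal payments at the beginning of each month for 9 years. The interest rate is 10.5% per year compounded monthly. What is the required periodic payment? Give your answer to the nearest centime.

Level annuity due; solve PV = PMT × [(1 − (1+r)^−n)/r] × (1+r) for PMT.
Periodic rate r = 0.105/12 per month; n is counted in months.
With n = 108: PMT = 10,000 / ([(1 − (1+r)^−n)/r] × (1+r)) = CHF 142.26

CHF 142.26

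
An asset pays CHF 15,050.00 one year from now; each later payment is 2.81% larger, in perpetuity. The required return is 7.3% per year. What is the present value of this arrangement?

Periodic rate r = 0.073 per year.
Growing perpetuity (Gordon): PV = PMT₁ / (r − g) = 15,050 / (r − 0.0281) = CHF 335,189.31.

CHF 335,189.31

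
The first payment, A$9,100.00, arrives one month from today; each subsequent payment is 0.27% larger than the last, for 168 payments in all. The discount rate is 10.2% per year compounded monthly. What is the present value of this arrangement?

Periodic rate r = 0.102/12 per month; n is counted in months.
Growing ordinary annuity: PV = PMT₁ × [1 − ((1+g)/(1+r))^n] / (r − g) = 9,100 × [1 − ((1+0.0027)/(1+r))^168] / (r − 0.0027) = A$973,588.21.

A$973,588.21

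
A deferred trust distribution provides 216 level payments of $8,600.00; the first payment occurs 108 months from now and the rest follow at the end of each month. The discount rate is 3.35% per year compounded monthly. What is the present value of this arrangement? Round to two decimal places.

Ordinary annuity of 216 payments, first payment at period 108.
Periodic rate r = 0.0335/12 per month; n is counted in months.
The ordinary-annuity PV formula values the stream one period before the first payment (period 107); discount that back 107 periods:
PV₀ = 8,600 × [1 − (1+r)^−216] / r × (1+r)^−107 = $1,034,152.05

$1,034,152.05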